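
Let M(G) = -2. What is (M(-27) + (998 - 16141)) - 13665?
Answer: -28810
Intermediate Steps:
(M(-27) + (998 - 16141)) - 13665 = (-2 + (998 - 16141)) - 13665 = (-2 - 15143) - 13665 = -15145 - 13665 = -28810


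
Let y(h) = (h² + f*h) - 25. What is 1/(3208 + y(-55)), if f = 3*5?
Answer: 1/5383 ≈ 0.00018577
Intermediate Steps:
f = 15
y(h) = -25 + h² + 15*h (y(h) = (h² + 15*h) - 25 = -25 + h² + 15*h)
1/(3208 + y(-55)) = 1/(3208 + (-25 + (-55)² + 15*(-55))) = 1/(3208 + (-25 + 3025 - 825)) = 1/(3208 + 2175) = 1/5383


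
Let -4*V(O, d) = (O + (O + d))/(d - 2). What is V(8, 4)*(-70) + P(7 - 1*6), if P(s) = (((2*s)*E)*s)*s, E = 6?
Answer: 187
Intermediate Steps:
P(s) = 12*s³ (P(s) = (((2*s)*6)*s)*s = ((12*s)*s)*s = (12*s²)*s = 12*s³)
V(O, d) = -(d + 2*O)/(4*(-2 + d)) (V(O, d) = -(O + (O + d))/(4*(d - 2)) = -(d + 2*O)/(4*(-2 + d)))
V(8, 4)*(-70) + P(7 - 1*6) = ((-1*4 - 2*8)/(4*(-2 + 4)))*(-70) + 12*(7 - 1*6)³ = ((¼)*(-4 - 16)/2)*(-70) + 12*(7 - 6)³ = ((¼)*(½)*(-20))*(-70) + 12*1³ = -5/2*(-70) + 12*1 = 175 + 12 = 187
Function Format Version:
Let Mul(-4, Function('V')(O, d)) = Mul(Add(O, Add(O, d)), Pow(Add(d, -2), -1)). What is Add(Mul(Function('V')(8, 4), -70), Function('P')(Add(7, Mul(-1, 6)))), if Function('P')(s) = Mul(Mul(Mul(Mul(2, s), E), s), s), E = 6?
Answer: 187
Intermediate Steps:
Function('P')(s) = Mul(12, Pow(s, 3)) (Function('P')(s) = Mul(Mul(Mul(Mul(2, s), 6), s), s) = Mul(Mul(Mul(12, s), s), s) = Mul(Mul(12, Pow(s, 2)), s) = Mul(12, Pow(s, 3)))
Function('V')(O, d) = Mul(Rational(-1, 4), Pow(Add(-2, d), -1), Add(d, Mul(2, O))) (Function('V')(O, d) = Mul(Rational(-1, 4), Mul(Add(O, Add(O, d)), Pow(Add(d, -2), -1))) = Mul(Rational(-1, 4), Mul(Add(d, Mul(2, O)), Pow(Add(-2, d), -1))) = Mul(Rational(-1, 4), Mul(Pow(Add(-2, d), -1), Add(d, Mul(2, O)))) = Mul(Rational(-1, 4), Pow(Add(-2, d), -1), Add(d, Mul(2, O))))
Add(Mul(Function('V')(8, 4), -70), Function('P')(Add(7, Mul(-1, 6)))) = Add(Mul(Mul(Rational(1, 4), Pow(Add(-2, 4), -1), Add(Mul(-1, 4), Mul(-2, 8))), -70), Mul(12, Pow(Add(7, Mul(-1, 6)), 3))) = Add(Mul(Mul(Rational(1, 4), Pow(2, -1), Add(-4, -16)), -70), Mul(12, Pow(Add(7, -6), 3))) = Add(Mul(Mul(Rational(1, 4), Rational(1, 2), -20), -70), Mul(12, Pow(1, 3))) = Add(Mul(Rational(-5, 2), -70), Mul(12, 1)) = Add(175, 12) = 187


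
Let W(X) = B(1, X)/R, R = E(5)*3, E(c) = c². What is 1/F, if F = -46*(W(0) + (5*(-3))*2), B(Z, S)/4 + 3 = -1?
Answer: 75/104236 ≈ 0.00071952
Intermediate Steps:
B(Z, S) = -16 (B(Z, S) = -12 + 4*(-1) = -12 - 4 = -16)
R = 75 (R = 5²*3 = 25*3 = 75)
W(X) = -16/75
F = 104236/75 (F = -46*(-16/75 + (5*(-3))*2) = -46*(-16/75 - 15*2) = -46*(-16/75 - 30) = -46*(-2266/75) = 104236/75 ≈ 1389.8)
1/F = 1/(104236/75) = 75/104236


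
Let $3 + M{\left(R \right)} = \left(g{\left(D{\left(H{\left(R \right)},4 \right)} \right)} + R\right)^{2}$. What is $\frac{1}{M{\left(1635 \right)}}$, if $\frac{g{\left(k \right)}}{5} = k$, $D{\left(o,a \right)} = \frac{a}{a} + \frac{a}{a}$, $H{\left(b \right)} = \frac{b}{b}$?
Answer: $\frac{1}{2706022} \approx 3.6955 \cdot 10^{-7}$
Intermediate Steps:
$H{\left(b \right)} = 1$
$D{\left(o,a \right)} = 2$ ($D{\left(o,a \right)} = 1 + 1 = 2$)
$g{\left(k \right)} = 5 k$
$M{\left(R \right)} = -3 + \left(10 + R\right)^{2}$ ($M{\left(R \right)} = -3 + \left(5 \cdot 2 + R\right)^{2} = -3 + \left(10 + R\right)^{2}$)
$\frac{1}{M{\left(1635 \right)}} = \frac{1}{-3 + \left(10 + 1635\right)^{2}} = \frac{1}{-3 + 1645^{2}} = \frac{1}{-3 + 2706025} = \frac{1}{2706022}$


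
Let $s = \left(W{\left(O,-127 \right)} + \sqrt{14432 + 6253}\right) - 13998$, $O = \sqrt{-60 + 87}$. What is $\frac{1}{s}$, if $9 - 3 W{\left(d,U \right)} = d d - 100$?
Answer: $- \frac{125736}{1756429579} - \frac{9 \sqrt{20685}}{1756429579} \approx -7.2323 \cdot 10^{-5}$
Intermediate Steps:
$O = 3 \sqrt{3}$ ($O = \sqrt{27} = 3 \sqrt{3} \approx 5.1962$)
$W{\left(d,U \right)} = \frac{109}{3} - \frac{d^{2}}{3}$ ($W{\left(d,U \right)} = 3 - \frac{d d - 100}{3} = 3 - \frac{d^{2} - 100}{3} = 3 - \frac{-100 + d^{2}}{3} = 3 - \left(- \frac{100}{3} + \frac{d^{2}}{3}\right) = \frac{109}{3} - \frac{d^{2}}{3}$)
$s = - \frac{41912}{3} + \sqrt{20685}$ ($s = \left(\left(\frac{109}{3} - \frac{\left(3 \sqrt{3}\right)^{2}}{3}\right) + \sqrt{14432 + 6253}\right) - 13998 = \left(\left(\frac{109}{3} - 9\right) + \sqrt{20685}\right) - 13998 = \left(\frac{82}{3} + \sqrt{20685}\right) - 13998 = - \frac{41912}{3} + \sqrt{20685} \approx -13827.0$)
$\frac{1}{s} = \frac{1}{- \frac{41912}{3} + \sqrt{20685}}$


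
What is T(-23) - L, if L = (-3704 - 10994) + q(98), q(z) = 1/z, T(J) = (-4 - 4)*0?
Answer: 1440403/98 ≈ 14698.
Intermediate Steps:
T(J) = 0 (T(J) = -8*0 = 0)
L = -1440403/98 (L = (-3704 - 10994) + 1/98 = -14698 + 1/98 = -1440403/98 ≈ -14698.)
T(-23) - L = 0 - 1*(-1440403/98) = 0 + 1440403/98 = 1440403/98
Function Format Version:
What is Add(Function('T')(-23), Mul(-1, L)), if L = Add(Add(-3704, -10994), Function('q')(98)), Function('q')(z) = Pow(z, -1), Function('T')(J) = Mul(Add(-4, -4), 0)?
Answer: Rational(1440403, 98) ≈ 14698.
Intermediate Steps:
Function('T')(J) = 0 (Function('T')(J) = Mul(-8, 0) = 0)
L = Rational(-1440403, 98) (L = Add(Add(-3704, -10994), Pow(98, -1)) = Add(-14698, Rational(1, 98)) = Rational(-1440403, 98) ≈ -14698.)
Add(Function('T')(-23), Mul(-1, L)) = Add(0, Mul(-1, Rational(-1440403, 98))) = Add(0, Rational(1440403, 98)) = Rational(1440403, 98)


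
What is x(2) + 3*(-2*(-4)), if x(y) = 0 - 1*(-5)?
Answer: 29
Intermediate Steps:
x(y) = 5 (x(y) = 0 + 5 = 5)
x(2) + 3*(-2*(-4)) = 5 + 3*(-2*(-4)) = 5 + 3*8 = 5 + 24 = 29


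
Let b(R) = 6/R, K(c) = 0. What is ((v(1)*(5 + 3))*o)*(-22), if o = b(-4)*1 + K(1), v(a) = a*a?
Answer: 264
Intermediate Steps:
v(a) = a²
o = -3/2 (o = (6/(-4))*1 + 0 = (6*(-¼))*1 + 0 = -3/2*1 + 0 = -3/2 + 0 = -3/2 ≈ -1.5000)
((v(1)*(5 + 3))*o)*(-22) = ((1²*(5 + 3))*(-3/2))*(-22) = ((1*8)*(-3/2))*(-22) = (8*(-3/2))*(-22) = -12*(-22) = 264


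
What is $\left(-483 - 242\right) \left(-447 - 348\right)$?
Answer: $576375$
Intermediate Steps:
$\left(-483 - 242\right) \left(-447 - 348\right) = \left(-725\right) \left(-795\right) = 576375$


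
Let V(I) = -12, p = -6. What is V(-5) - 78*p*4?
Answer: 1860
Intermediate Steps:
V(-5) - 78*p*4 = -12 - (-468)*4 = -12 - 78*(-24) = -12 + 1872 = 1860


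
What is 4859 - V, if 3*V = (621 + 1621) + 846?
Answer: 11489/3 ≈ 3829.7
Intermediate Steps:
V = 3088/3 (V = ((621 + 1621) + 846)/3 = (2242 + 846)/3 = (⅓)*3088 = 3088/3 ≈ 1029.3)
4859 - V = 4859 - 1*3088/3 = 4859 - 3088/3 = 11489/3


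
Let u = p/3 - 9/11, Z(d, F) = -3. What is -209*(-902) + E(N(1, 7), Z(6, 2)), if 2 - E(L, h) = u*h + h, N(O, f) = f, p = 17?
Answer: 2073913/11 ≈ 1.8854e+5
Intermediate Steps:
u = 160/33 (u = 17/3 - 9/11 = 160/33 ≈ 4.8485)
E(L, h) = 2 - 193*h/33 (E(L, h) = 2 - (160*h/33 + h) = 2 - 193*h/33)
-209*(-902) + E(N(1, 7), Z(6, 2)) = -209*(-902) + (2 - 193/33*(-3)) = 188518 + (2 + 193/11) = 188518 + 215/11 = 2073913/11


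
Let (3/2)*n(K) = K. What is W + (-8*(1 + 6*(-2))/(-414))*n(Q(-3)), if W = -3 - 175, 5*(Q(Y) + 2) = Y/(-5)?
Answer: -2759314/15525 ≈ -177.73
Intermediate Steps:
Q(Y) = -2 - Y/25 (Q(Y) = -2 + (Y/(-5))/5 = -2 + (Y*(-⅕))/5 = -2 + (-Y/5)/5 = -2 - Y/25)
n(K) = 2*K/3
W = -178
W + (-8*(1 + 6*(-2))/(-414))*n(Q(-3)) = -178 + (-8*(1 + 6*(-2))/(-414))*(2*(-2 - 1/25*(-3))/3) = -178 + (-8*(1 - 12)*(-1/414))*(2*(-2 + 3/25)/3) = -178 + (-8*(-11)*(-1/414))*((⅔)*(-47/25)) = -178 + (88*(-1/414))*(-94/75) = -178 - 44/207*(-94/75) = -178 + 4136/15525 = -2759314/15525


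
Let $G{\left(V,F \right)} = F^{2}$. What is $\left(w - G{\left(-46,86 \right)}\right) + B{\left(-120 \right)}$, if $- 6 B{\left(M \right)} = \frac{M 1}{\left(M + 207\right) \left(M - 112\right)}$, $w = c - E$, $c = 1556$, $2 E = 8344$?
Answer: $- \frac{50520557}{5046} \approx -10012.0$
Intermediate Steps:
$E = 4172$ ($E = \frac{1}{2} \cdot 8344 = 4172$)
$w = -2616$ ($w = 1556 - 4172 = -2616$)
$B{\left(M \right)} = - \frac{M}{6 \left(-112 + M\right) \left(207 + M\right)}$ ($B{\left(M \right)} = - \frac{M 1 \frac{1}{\left(M + 207\right) \left(M - 112\right)}}{6} = - \frac{M \frac{1}{\left(207 + M\right) \left(-112 + M\right)}}{6} = - \frac{M \frac{1}{\left(-112 + M\right) \left(207 + M\right)}}{6} = - \frac{M \frac{1}{-112 + M} \frac{1}{207 + M}}{6} = - \frac{M}{6 \left(-112 + M\right) \left(207 + M\right)}$)
$\left(w - G{\left(-46,86 \right)}\right) + B{\left(-120 \right)} = \left(-2616 - 86^{2}\right) - - \frac{120}{-139104 + 6 \left(-120\right)^{2} + 570 \left(-120\right)} = \left(-2616 - 7396\right) - - \frac{120}{-139104 + 6 \cdot 14400 - 68400} = \left(-2616 - 7396\right) - - \frac{120}{-139104 + 86400 - 68400} = -10012 - - \frac{120}{-121104} = -10012 - \left(-120\right) \left(- \frac{1}{121104}\right) = -10012 - \frac{5}{5046} = - \frac{50520557}{5046}$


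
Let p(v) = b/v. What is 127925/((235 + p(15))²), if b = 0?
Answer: 5117/2209 ≈ 2.3164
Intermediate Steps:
p(v) = 0 (p(v) = 0/v = 0)
127925/((235 + p(15))²) = 127925/((235 + 0)²) = 127925/(235²) = 127925/55225 = 127925*(1/55225) = 5117/2209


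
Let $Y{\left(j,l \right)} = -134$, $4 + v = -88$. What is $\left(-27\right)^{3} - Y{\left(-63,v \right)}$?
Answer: $-19549$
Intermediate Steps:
$v = -92$ ($v = -4 - 88 = -92$)
$\left(-27\right)^{3} - Y{\left(-63,v \right)} = \left(-27\right)^{3} - -134 = -19683 + 134 = -19549$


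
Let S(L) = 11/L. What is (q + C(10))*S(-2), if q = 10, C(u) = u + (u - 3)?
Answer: -297/2 ≈ -148.50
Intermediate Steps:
C(u) = -3 + 2*u (C(u) = u + (-3 + u) = -3 + 2*u)
(q + C(10))*S(-2) = (10 + (-3 + 2*10))*(11/(-2)) = (10 + (-3 + 20))*(11*(-1/2)) = (10 + 17)*(-11/2) = 27*(-11/2) = -297/2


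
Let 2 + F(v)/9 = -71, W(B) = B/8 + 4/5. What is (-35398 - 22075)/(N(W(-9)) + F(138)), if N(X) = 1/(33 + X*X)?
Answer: 3044287337/34799033 ≈ 87.482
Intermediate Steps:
W(B) = ⅘ + B/8 (W(B) = B*(⅛) + 4*(⅕) = B/8 + ⅘ = ⅘ + B/8)
F(v) = -657 (F(v) = -18 + 9*(-71) = -18 - 639 = -657)
N(X) = 1/(33 + X²)
(-35398 - 22075)/(N(W(-9)) + F(138)) = (-35398 - 22075)/(1/(33 + (⅘ + (⅛)*(-9))²) - 657) = -57473/(1/(33 + (⅘ - 9/8)²) - 657) = -57473/(1/(33 + (-13/40)²) - 657) = -57473/(1/(33 + 169/1600) - 657) = -57473/(1/(52969/1600) - 657) = -57473/(1600/52969 - 657) = -57473/(-34799033/52969) = -57473*(-52969/34799033) = 3044287337/34799033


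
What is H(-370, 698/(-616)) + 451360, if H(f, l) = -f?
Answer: 451730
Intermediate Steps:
H(-370, 698/(-616)) + 451360 = -1*(-370) + 451360 = 370 + 451360 = 451730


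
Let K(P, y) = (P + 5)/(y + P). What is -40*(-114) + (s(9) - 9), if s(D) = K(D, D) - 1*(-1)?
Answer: 40975/9 ≈ 4552.8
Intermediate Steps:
K(P, y) = (5 + P)/(P + y)
s(D) = 1 + (5 + D)/(2*D) (s(D) = (5 + D)/(D + D) - 1*(-1) = (5 + D)/((2*D)) + 1 = (1/(2*D))*(5 + D) + 1 = (5 + D)/(2*D) + 1 = 1 + (5 + D)/(2*D))
-40*(-114) + (s(9) - 9) = -40*(-114) + ((½)*(5 + 3*9)/9 - 9) = 4560 + ((½)*(⅑)*(5 + 27) - 9) = 4560 + ((½)*(⅑)*32 - 9) = 4560 + (16/9 - 9) = 4560 - 65/9 = 40975/9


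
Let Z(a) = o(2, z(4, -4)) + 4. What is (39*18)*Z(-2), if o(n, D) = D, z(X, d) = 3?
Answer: 4914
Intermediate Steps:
Z(a) = 7 (Z(a) = 3 + 4 = 7)
(39*18)*Z(-2) = (39*18)*7 = 702*7 = 4914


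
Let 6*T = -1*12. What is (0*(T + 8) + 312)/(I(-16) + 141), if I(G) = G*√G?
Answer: 43992/23977 + 19968*I/23977 ≈ 1.8348 + 0.8328*I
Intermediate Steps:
T = -2 (T = (-1*12)/6 = (⅙)*(-12) = -2)
I(G) = G^(3/2)
(0*(T + 8) + 312)/(I(-16) + 141) = (0*(-2 + 8) + 312)/((-16)^(3/2) + 141) = (0*6 + 312)/(-64*I + 141) = (0 + 312)/(141 - 64*I) = 312*((141 + 64*I)/23977) = 312*(141 + 64*I)/23977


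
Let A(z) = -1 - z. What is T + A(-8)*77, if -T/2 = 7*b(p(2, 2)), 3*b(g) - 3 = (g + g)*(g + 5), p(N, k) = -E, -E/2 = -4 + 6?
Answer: 189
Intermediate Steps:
E = -4 (E = -2*(-4 + 6) = -2*2 = -4)
p(N, k) = 4 (p(N, k) = -1*(-4) = 4)
b(g) = 1 + 2*g*(5 + g)/3 (b(g) = 1 + ((g + g)*(g + 5))/3 = 1 + ((2*g)*(5 + g))/3 = 1 + (2*g*(5 + g))/3 = 1 + 2*g*(5 + g)/3)
T = -350 (T = -14*(1 + (⅔)*4² + (10/3)*4) = -14*(1 + (⅔)*16 + 40/3) = -14*(1 + 32/3 + 40/3) = -14*25 = -2*175 = -350)
T + A(-8)*77 = -350 + (-1 - 1*(-8))*77 = -350 + (-1 + 8)*77 = -350 + 7*77 = -350 + 539 = 189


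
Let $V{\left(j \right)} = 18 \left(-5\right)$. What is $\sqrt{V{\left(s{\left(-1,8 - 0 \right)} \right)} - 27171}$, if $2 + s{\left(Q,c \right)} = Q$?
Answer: $3 i \sqrt{3029} \approx 165.11 i$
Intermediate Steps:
$s{\left(Q,c \right)} = -2 + Q$
$V{\left(j \right)} = -90$
$\sqrt{V{\left(s{\left(-1,8 - 0 \right)} \right)} - 27171} = \sqrt{-90 - 27171} = \sqrt{-27261} = 3 i \sqrt{3029}$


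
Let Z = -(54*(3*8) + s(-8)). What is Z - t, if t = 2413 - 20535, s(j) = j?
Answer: 16834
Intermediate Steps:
t = -18122
Z = -1288 (Z = -(54*(3*8) - 8) = -(54*24 - 8) = -(1296 - 8) = -1*1288 = -1288)
Z - t = -1288 - 1*(-18122) = -1288 + 18122 = 16834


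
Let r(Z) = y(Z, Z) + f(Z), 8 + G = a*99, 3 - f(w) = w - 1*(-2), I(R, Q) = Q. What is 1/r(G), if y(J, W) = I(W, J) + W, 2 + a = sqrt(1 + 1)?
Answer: -205/22423 - 99*sqrt(2)/22423 ≈ -0.015386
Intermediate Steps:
a = -2 + sqrt(2) (a = -2 + sqrt(1 + 1) = -2 + sqrt(2) ≈ -0.58579)
y(J, W) = J + W
f(w) = 1 - w (f(w) = 3 - (w - 1*(-2)) = 3 - (w + 2) = 3 - (2 + w) = 3 + (-2 - w) = 1 - w)
G = -206 + 99*sqrt(2) (G = -8 + (-2 + sqrt(2))*99 = -8 + (-198 + 99*sqrt(2)) = -206 + 99*sqrt(2) ≈ -65.993)
r(Z) = 1 + Z (r(Z) = (Z + Z) + (1 - Z) = 2*Z + (1 - Z) = 1 + Z)
1/r(G) = 1/(1 + (-206 + 99*sqrt(2))) = 1/(-205 + 99*sqrt(2))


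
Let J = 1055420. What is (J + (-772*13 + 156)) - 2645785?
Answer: -1600245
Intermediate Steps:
(J + (-772*13 + 156)) - 2645785 = (1055420 + (-772*13 + 156)) - 2645785 = (1055420 + (-10036 + 156)) - 2645785 = (1055420 - 9880) - 2645785 = 1045540 - 2645785 = -1600245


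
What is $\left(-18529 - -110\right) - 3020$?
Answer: $-21439$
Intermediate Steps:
$\left(-18529 - -110\right) - 3020 = \left(-18529 + \left(18 + 92\right)\right) - 3020 = \left(-18529 + 110\right) - 3020 = -18419 - 3020 = -21439$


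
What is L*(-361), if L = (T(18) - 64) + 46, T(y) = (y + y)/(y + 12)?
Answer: 30324/5 ≈ 6064.8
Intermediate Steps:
T(y) = 2*y/(12 + y) (T(y) = (2*y)/(12 + y) = 2*y/(12 + y))
L = -84/5 (L = (2*18/(12 + 18) - 64) + 46 = (2*18/30 - 64) + 46 = (2*18*(1/30) - 64) + 46 = (6/5 - 64) + 46 = -314/5 + 46 = -84/5 ≈ -16.800)
L*(-361) = -84/5*(-361) = 30324/5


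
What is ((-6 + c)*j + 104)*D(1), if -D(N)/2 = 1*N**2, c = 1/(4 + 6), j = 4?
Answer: -804/5 ≈ -160.80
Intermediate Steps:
c = 1/10 ≈ 0.10000
D(N) = -2*N**2
((-6 + c)*j + 104)*D(1) = ((-6 + 1/10)*4 + 104)*(-2*1**2) = (-59/10*4 + 104)*(-2*1) = (-118/5 + 104)*(-2) = (402/5)*(-2) = -804/5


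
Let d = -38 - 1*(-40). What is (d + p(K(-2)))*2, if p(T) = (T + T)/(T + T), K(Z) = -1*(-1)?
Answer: 6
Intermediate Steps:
K(Z) = 1
d = 2 (d = -38 + 40 = 2)
p(T) = 1 (p(T) = (2*T)/((2*T)) = (2*T)*(1/(2*T)) = 1)
(d + p(K(-2)))*2 = (2 + 1)*2 = 3*2 = 6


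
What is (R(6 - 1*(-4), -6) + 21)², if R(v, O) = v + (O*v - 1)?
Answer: 900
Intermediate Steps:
R(v, O) = -1 + v + O*v (R(v, O) = v + (-1 + O*v) = -1 + v + O*v)
(R(6 - 1*(-4), -6) + 21)² = ((-1 + (6 - 1*(-4)) - 6*(6 - 1*(-4))) + 21)² = ((-1 + (6 + 4) - 6*(6 + 4)) + 21)² = ((-1 + 10 - 6*10) + 21)² = ((-1 + 10 - 60) + 21)² = (-51 + 21)² = (-30)² = 900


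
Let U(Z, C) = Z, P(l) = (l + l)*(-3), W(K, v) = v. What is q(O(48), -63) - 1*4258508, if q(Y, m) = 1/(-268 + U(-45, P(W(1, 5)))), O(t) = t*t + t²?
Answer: -1332913005/313 ≈ -4.2585e+6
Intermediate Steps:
O(t) = 2*t² (O(t) = t² + t² = 2*t²)
P(l) = -6*l (P(l) = (2*l)*(-3) = -6*l)
q(Y, m) = -1/313 (q(Y, m) = 1/(-268 - 45) = 1/(-313) = -1/313)
q(O(48), -63) - 1*4258508 = -1/313 - 1*4258508 = -1/313 - 4258508 = -1332913005/313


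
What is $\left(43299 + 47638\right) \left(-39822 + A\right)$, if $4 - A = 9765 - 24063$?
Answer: $-2320712240$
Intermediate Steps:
$A = 14302$ ($A = 4 - \left(9765 - 24063\right) = 4 - -14298 = 4 + 14298 = 14302$)
$\left(43299 + 47638\right) \left(-39822 + A\right) = \left(43299 + 47638\right) \left(-39822 + 14302\right) = 90937 \left(-25520\right) = -2320712240$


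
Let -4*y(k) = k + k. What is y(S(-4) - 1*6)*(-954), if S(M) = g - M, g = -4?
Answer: -2862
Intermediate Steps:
S(M) = -4 - M
y(k) = -k/2 (y(k) = -(k + k)/4 = -k/2)
y(S(-4) - 1*6)*(-954) = -((-4 - 1*(-4)) - 1*6)/2*(-954) = -((-4 + 4) - 6)/2*(-954) = -(0 - 6)/2*(-954) = -½*(-6)*(-954) = 3*(-954) = -2862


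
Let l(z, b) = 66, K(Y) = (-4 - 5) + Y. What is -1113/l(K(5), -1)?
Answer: -371/22 ≈ -16.864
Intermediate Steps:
K(Y) = -9 + Y
-1113/l(K(5), -1) = -1113/66 = -1113*1/66 = -371/22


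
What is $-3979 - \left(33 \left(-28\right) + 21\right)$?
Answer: $-3076$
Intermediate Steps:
$-3979 - \left(33 \left(-28\right) + 21\right) = -3979 - \left(-924 + 21\right) = -3979 - -903 = -3979 + 903 = -3076$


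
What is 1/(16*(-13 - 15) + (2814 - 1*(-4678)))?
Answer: 1/7044 ≈ 0.00014196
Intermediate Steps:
1/(16*(-13 - 15) + (2814 - 1*(-4678))) = 1/(16*(-28) + (2814 + 4678)) = 1/(-448 + 7492) = 1/7044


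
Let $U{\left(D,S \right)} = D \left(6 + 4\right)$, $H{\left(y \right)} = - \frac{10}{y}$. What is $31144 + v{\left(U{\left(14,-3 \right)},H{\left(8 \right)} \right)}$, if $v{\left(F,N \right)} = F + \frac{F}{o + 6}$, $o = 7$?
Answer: $\frac{406832}{13} \approx 31295.0$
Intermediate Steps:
$U{\left(D,S \right)} = 10 D$ ($U{\left(D,S \right)} = D 10 = 10 D$)
$v{\left(F,N \right)} = \frac{14 F}{13}$ ($v{\left(F,N \right)} = F + \frac{F}{7 + 6} = F + \frac{F}{13} = \frac{14 F}{13}$)
$31144 + v{\left(U{\left(14,-3 \right)},H{\left(8 \right)} \right)} = 31144 + \frac{14 \cdot 10 \cdot 14}{13} = 31144 + \frac{14}{13} \cdot 140 = 31144 + \frac{1960}{13} = \frac{406832}{13}$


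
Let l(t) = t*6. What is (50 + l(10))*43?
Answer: 4730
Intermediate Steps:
l(t) = 6*t
(50 + l(10))*43 = (50 + 6*10)*43 = (50 + 60)*43 = 110*43 = 4730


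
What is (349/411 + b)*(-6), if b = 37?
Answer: -31112/137 ≈ -227.09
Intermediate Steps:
(349/411 + b)*(-6) = (349/411 + 37)*(-6) = (15556/411)*(-6) = -31112/137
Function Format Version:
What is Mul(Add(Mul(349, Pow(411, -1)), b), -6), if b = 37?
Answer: Rational(-31112, 137) ≈ -227.09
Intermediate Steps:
Mul(Add(Mul(349, Pow(411, -1)), b), -6) = Mul(Add(Mul(349, Pow(411, -1)), 37), -6) = Mul(Add(Mul(349, Rational(1, 411)), 37), -6) = Mul(Add(Rational(349, 411), 37), -6) = Mul(Rational(15556, 411), -6) = Rational(-31112, 137)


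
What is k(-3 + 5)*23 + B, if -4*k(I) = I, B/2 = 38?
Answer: 129/2 ≈ 64.500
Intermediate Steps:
B = 76 (B = 2*38 = 76)
k(I) = -I/4
k(-3 + 5)*23 + B = -(-3 + 5)/4*23 + 76 = -1/4*2*23 + 76 = -1/2*23 + 76 = -23/2 + 76 = 129/2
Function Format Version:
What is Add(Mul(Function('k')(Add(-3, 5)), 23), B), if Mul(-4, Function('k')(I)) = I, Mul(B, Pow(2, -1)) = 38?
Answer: Rational(129, 2) ≈ 64.500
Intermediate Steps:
B = 76 (B = Mul(2, 38) = 76)
Function('k')(I) = Mul(Rational(-1, 4), I)
Add(Mul(Function('k')(Add(-3, 5)), 23), B) = Add(Mul(Mul(Rational(-1, 4), Add(-3, 5)), 23), 76) = Add(Mul(Mul(Rational(-1, 4), 2), 23), 76) = Add(Mul(Rational(-1, 2), 23), 76) = Add(Rational(-23, 2), 76) = Rational(129, 2)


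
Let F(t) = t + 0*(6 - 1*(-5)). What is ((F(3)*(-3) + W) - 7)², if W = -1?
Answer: 289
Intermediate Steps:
F(t) = t (F(t) = t + 0*(6 + 5) = t + 0*11 = t + 0 = t)
((F(3)*(-3) + W) - 7)² = ((3*(-3) - 1) - 7)² = ((-9 - 1) - 7)² = (-10 - 7)² = (-17)² = 289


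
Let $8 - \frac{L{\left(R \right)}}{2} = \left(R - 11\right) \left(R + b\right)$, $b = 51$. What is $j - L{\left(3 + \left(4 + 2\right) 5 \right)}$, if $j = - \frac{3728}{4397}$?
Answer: $\frac{16177232}{4397} \approx 3679.2$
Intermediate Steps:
$L{\left(R \right)} = 16 - 2 \left(-11 + R\right) \left(51 + R\right)$ ($L{\left(R \right)} = 16 - 2 \left(R - 11\right) \left(R + 51\right) = 16 - 2 \left(-11 + R\right) \left(51 + R\right)$)
$j = - \frac{3728}{4397}$ ($j = \left(-3728\right) \frac{1}{4397} = - \frac{3728}{4397} \approx -0.84785$)
$j - L{\left(3 + \left(4 + 2\right) 5 \right)} = - \frac{3728}{4397} - \left(1138 - 80 \left(3 + \left(4 + 2\right) 5\right) - 2 \left(3 + \left(4 + 2\right) 5\right)^{2}\right) = - \frac{3728}{4397} - \left(1138 - 80 \left(3 + 6 \cdot 5\right) - 2 \left(3 + 6 \cdot 5\right)^{2}\right) = - \frac{3728}{4397} - \left(1138 - 80 \left(3 + 30\right) - 2 \left(3 + 30\right)^{2}\right) = - \frac{3728}{4397} - \left(1138 - 2640 - 2 \cdot 33^{2}\right) = - \frac{3728}{4397} - \left(1138 - 2640 - 2178\right) = - \frac{3728}{4397} - -3680 = - \frac{3728}{4397} + 3680 = \frac{16177232}{4397}$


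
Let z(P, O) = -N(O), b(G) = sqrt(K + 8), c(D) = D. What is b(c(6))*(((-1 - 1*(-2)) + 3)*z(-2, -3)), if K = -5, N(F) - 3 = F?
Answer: 0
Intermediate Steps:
N(F) = 3 + F
b(G) = sqrt(3) (b(G) = sqrt(-5 + 8) = sqrt(3))
z(P, O) = -3 - O (z(P, O) = -(3 + O) = -3 - O)
b(c(6))*(((-1 - 1*(-2)) + 3)*z(-2, -3)) = sqrt(3)*(((-1 - 1*(-2)) + 3)*(-3 - 1*(-3))) = sqrt(3)*(((-1 + 2) + 3)*(-3 + 3)) = sqrt(3)*((1 + 3)*0) = sqrt(3)*(4*0) = sqrt(3)*0 = 0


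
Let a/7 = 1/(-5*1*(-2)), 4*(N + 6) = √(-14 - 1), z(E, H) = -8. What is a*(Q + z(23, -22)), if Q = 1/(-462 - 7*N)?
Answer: 2*(-14*√15 + 3361*I)/(5*(√15 - 240*I)) ≈ -5.6017 + 2.6889e-5*I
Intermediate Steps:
N = -6 + I*√15/4 (N = -6 + √(-14 - 1)/4 = -6 + √(-15)/4 = -6 + (I*√15)/4 = -6 + I*√15/4 ≈ -6.0 + 0.96825*I)
a = 7/10 (a = 7/((-5*1*(-2))) = 7/((-5*(-2))) = 7/10 ≈ 0.70000)
Q = 1/(-420 - 7*I*√15/4) (Q = 1/(-462 - 7*(-6 + I*√15/4)) = 1/(-462 + (42 - 7*I*√15/4)) = 1/(-420 - 7*I*√15/4) ≈ -0.0023803 + 3.841e-5*I)
a*(Q + z(23, -22)) = 7*((-64/26887 + 4*I*√15/403305) - 8)/10 = 7*(-215160/26887 + 4*I*√15/403305)/10 = -21516/3841 + 2*I*√15/288075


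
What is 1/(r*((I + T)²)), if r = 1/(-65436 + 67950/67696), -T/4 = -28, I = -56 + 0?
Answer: -2214843753/106147328 ≈ -20.866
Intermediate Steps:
I = -56
T = 112 (T = -4*(-28) = 112)
r = -33848/2214843753 (r = 1/(-65436 + 67950*(1/67696)) = 1/(-65436 + 33975/33848) = 1/(-2214843753/33848) = -33848/2214843753 ≈ -1.5282e-5)
1/(r*((I + T)²)) = 1/((-33848/2214843753)*((-56 + 112)²)) = -2214843753/(33848*(56²)) = -2214843753/33848/3136 = -2214843753/33848*1/3136 = -2214843753/106147328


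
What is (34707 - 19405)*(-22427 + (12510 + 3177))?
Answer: -103135480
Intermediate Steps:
(34707 - 19405)*(-22427 + (12510 + 3177)) = 15302*(-22427 + 15687) = 15302*(-6740) = -103135480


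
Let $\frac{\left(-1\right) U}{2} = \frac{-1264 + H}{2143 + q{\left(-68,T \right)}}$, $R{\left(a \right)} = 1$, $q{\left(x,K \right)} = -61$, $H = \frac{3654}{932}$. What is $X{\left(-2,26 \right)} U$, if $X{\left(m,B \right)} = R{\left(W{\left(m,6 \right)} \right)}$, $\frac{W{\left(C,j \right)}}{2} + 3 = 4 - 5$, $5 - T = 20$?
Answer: $\frac{587197}{485106} \approx 1.2105$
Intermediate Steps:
$T = -15$ ($T = 5 - 20 = -15$)
$H = \frac{1827}{466}$ ($H = 3654 \cdot \frac{1}{932} = \frac{1827}{466} \approx 3.9206$)
$W{\left(C,j \right)} = -8$ ($W{\left(C,j \right)} = -6 + 2 \left(4 - 5\right) = -6 + 2 \left(-1\right) = -6 - 2 = -8$)
$U = \frac{587197}{485106}$ ($U = - 2 \frac{-1264 + \frac{1827}{466}}{2143 - 61} = - 2 \left(- \frac{587197}{466 \cdot 2082}\right) = - 2 \left(\left(- \frac{587197}{466}\right) \frac{1}{2082}\right) = \left(-2\right) \left(- \frac{587197}{970212}\right) = \frac{587197}{485106} \approx 1.2105$)
$X{\left(m,B \right)} = 1$
$X{\left(-2,26 \right)} U = 1 \cdot \frac{587197}{485106} = \frac{587197}{485106}$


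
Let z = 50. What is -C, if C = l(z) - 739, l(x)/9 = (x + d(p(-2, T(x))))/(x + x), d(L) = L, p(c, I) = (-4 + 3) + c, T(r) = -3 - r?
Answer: 73477/100 ≈ 734.77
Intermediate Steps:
p(c, I) = -1 + c
l(x) = 9*(-3 + x)/(2*x) (l(x) = 9*((x + (-1 - 2))/(x + x)) = 9*((x - 3)/((2*x))) = 9*((-3 + x)*(1/(2*x))) = 9*((-3 + x)/(2*x)) = 9*(-3 + x)/(2*x))
C = -73477/100 (C = (9/2)*(-3 + 50)/50 - 739 = (9/2)*(1/50)*47 - 739 = 423/100 - 739 = -73477/100 ≈ -734.77)
-C = -1*(-73477/100) = 73477/100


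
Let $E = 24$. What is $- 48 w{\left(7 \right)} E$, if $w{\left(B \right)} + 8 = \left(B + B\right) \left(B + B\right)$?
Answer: $-216576$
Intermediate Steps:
$w{\left(B \right)} = -8 + 4 B^{2}$ ($w{\left(B \right)} = -8 + \left(B + B\right) \left(B + B\right) = -8 + 2 B 2 B = -8 + 4 B^{2}$)
$- 48 w{\left(7 \right)} E = - 48 \left(-8 + 4 \cdot 7^{2}\right) 24 = - 48 \left(-8 + 4 \cdot 49\right) 24 = - 48 \left(-8 + 196\right) 24 = \left(-48\right) 188 \cdot 24 = \left(-9024\right) 24 = -216576$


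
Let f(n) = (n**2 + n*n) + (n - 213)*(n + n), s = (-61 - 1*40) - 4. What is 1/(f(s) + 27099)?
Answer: 1/115929 ≈ 8.6260e-6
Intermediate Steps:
s = -105 (s = (-61 - 40) - 4 = -101 - 4 = -105)
f(n) = 2*n**2 + 2*n*(-213 + n) (f(n) = (n**2 + n**2) + (-213 + n)*(2*n) = 2*n**2 + 2*n*(-213 + n))
1/(f(s) + 27099) = 1/(2*(-105)*(-213 + 2*(-105)) + 27099) = 1/(2*(-105)*(-213 - 210) + 27099) = 1/(2*(-105)*(-423) + 27099) = 1/(88830 + 27099) = 1/115929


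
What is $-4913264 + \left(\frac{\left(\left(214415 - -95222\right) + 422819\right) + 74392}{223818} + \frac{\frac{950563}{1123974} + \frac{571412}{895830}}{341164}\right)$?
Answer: $- \frac{1499026521242353979924421233}{305098122368501134920} \approx -4.9133 \cdot 10^{6}$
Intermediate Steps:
$-4913264 + \left(\frac{\left(\left(214415 - -95222\right) + 422819\right) + 74392}{223818} + \frac{\frac{950563}{1123974} + \frac{571412}{895830}}{341164}\right) = -4913264 + \left(\left(\left(\left(214415 + 95222\right) + 422819\right) + 74392\right) \frac{1}{223818} + \left(950563 \cdot \frac{1}{1123974} + 571412 \cdot \frac{1}{895830}\right) \frac{1}{341164}\right) = -4913264 + \left(\left(\left(309637 + 422819\right) + 74392\right) \frac{1}{223818} + \left(\frac{950563}{1123974} + \frac{285706}{447915}\right) \frac{1}{341164}\right) = -4913264 + \left(\left(732456 + 74392\right) \frac{1}{223818} + \frac{248965847263}{167814938070} \cdot \frac{1}{341164}\right) = -4913264 + \left(806848 \cdot \frac{1}{223818} + \frac{248965847263}{57252415531713480}\right) = -4913264 + \left(\frac{57632}{15987} + \frac{248965847263}{57252415531713480}\right) = -4913264 + \frac{1099858397380237157647}{305098122368501134920} = - \frac{1499026521242353979924421233}{305098122368501134920}$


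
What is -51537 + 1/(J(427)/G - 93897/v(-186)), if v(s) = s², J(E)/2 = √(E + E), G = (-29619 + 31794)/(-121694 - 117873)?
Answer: -149299263745537085619056043/2896933537957715907839 - 15398662816327200*√854/2896933537957715907839 ≈ -51537.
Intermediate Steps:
G = -2175/239567 (G = 2175/(-239567) = 2175*(-1/239567) = -2175/239567 ≈ -0.0090789)
J(E) = 2*√2*√E (J(E) = 2*√(E + E) = 2*√(2*E) = 2*(√2*√E) = 2*√2*√E)
-51537 + 1/(J(427)/G - 93897/v(-186)) = -51537 + 1/((2*√2*√427)/(-2175/239567) - 93897/((-186)²)) = -51537 + 1/((2*√854)*(-239567/2175) - 93897/34596) = -51537 + 1/(-479134*√854/2175 - 93897*1/34596) = -51537 + 1/(-479134*√854/2175 - 10433/3844) = -51537 + 1/(-10433/3844 - 479134*√854/2175)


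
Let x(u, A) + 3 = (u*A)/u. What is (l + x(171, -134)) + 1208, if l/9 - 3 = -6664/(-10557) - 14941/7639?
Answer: 572462045/527091 ≈ 1086.1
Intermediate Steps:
x(u, A) = -3 + A (x(u, A) = -3 + (u*A)/u = -3 + (A*u)/u = -3 + A)
l = 7947584/527091 (l = 27 + 9*(-6664/(-10557) - 14941/7639) = 27 + 9*(-6664*(-1/10557) - 14941*1/7639) = 27 + 9*(392/621 - 14941/7639) = 27 + 9*(-6283873/4743819) = 27 - 6283873/527091 = 7947584/527091 ≈ 15.078)
(l + x(171, -134)) + 1208 = (7947584/527091 + (-3 - 134)) + 1208 = (7947584/527091 - 137) + 1208 = -64263883/527091 + 1208 = 572462045/527091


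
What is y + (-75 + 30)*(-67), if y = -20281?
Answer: -17266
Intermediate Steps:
y + (-75 + 30)*(-67) = -20281 + (-75 + 30)*(-67) = -20281 - 45*(-67) = -20281 + 3015 = -17266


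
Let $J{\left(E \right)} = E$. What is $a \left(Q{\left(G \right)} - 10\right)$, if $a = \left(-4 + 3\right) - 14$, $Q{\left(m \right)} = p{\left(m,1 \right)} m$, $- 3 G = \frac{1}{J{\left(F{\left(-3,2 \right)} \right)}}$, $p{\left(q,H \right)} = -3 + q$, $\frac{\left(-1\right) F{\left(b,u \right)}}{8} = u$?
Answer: $\frac{115915}{768} \approx 150.93$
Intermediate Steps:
$F{\left(b,u \right)} = - 8 u$
$G = \frac{1}{48}$ ($G = - \frac{1}{3 \left(\left(-8\right) 2\right)} = - \frac{1}{3 \left(-16\right)} = \left(- \frac{1}{3}\right) \left(- \frac{1}{16}\right) = \frac{1}{48} \approx 0.020833$)
$Q{\left(m \right)} = m \left(-3 + m\right)$ ($Q{\left(m \right)} = \left(-3 + m\right) m = m \left(-3 + m\right)$)
$a = -15$ ($a = -1 - 14 = -15$)
$a \left(Q{\left(G \right)} - 10\right) = - 15 \left(\frac{-3 + \frac{1}{48}}{48} - 10\right) = - 15 \left(\frac{1}{48} \left(- \frac{143}{48}\right) - 10\right) = - 15 \left(- \frac{143}{2304} - 10\right) = \left(-15\right) \left(- \frac{23183}{2304}\right) = \frac{115915}{768}$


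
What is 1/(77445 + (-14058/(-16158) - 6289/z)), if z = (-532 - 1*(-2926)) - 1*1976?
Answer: 59246/4587466633 ≈ 1.2915e-5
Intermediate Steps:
z = 418 (z = (-532 + 2926) - 1976 = 2394 - 1976 = 418)
1/(77445 + (-14058/(-16158) - 6289/z)) = 1/(77445 + (-14058/(-16158) - 6289/418)) = 1/(77445 + (-14058*(-1/16158) - 6289*1/418)) = 1/(77445 + (2343/2693 - 331/22)) = 1/(77445 - 839837/59246) = 1/(4587466633/59246) = 59246/4587466633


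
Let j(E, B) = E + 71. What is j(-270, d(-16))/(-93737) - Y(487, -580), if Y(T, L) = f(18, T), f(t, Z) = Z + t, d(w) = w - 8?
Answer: -47336986/93737 ≈ -505.00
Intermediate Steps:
d(w) = -8 + w
j(E, B) = 71 + E
Y(T, L) = 18 + T (Y(T, L) = T + 18 = 18 + T)
j(-270, d(-16))/(-93737) - Y(487, -580) = (71 - 270)/(-93737) - (18 + 487) = -199*(-1/93737) - 1*505 = 199/93737 - 505 = -47336986/93737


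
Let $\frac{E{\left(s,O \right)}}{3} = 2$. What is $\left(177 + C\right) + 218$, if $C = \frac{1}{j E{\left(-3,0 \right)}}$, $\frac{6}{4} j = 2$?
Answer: $\frac{3161}{8} \approx 395.13$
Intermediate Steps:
$j = \frac{4}{3}$ ($j = \frac{2}{3} \cdot 2 = \frac{4}{3} \approx 1.3333$)
$E{\left(s,O \right)} = 6$ ($E{\left(s,O \right)} = 3 \cdot 2 = 6$)
$C = \frac{1}{8}$ ($C = \frac{1}{\frac{4}{3} \cdot 6} = \frac{1}{8} \approx 0.125$)
$\left(177 + C\right) + 218 = \left(177 + \frac{1}{8}\right) + 218 = \frac{1417}{8} + 218 = \frac{3161}{8}$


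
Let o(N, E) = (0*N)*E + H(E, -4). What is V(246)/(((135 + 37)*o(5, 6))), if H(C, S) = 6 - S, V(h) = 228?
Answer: 57/430 ≈ 0.13256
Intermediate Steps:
o(N, E) = 10 (o(N, E) = (0*N)*E + (6 - 1*(-4)) = 0*E + (6 + 4) = 0 + 10 = 10)
V(246)/(((135 + 37)*o(5, 6))) = 228/(((135 + 37)*10)) = 228/((172*10)) = 228/1720 = 228*(1/1720) = 57/430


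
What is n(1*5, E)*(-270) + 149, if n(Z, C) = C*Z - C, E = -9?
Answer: 9869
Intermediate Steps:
n(Z, C) = -C + C*Z
n(1*5, E)*(-270) + 149 = -9*(-1 + 1*5)*(-270) + 149 = -9*(-1 + 5)*(-270) + 149 = -9*4*(-270) + 149 = -36*(-270) + 149 = 9720 + 149 = 9869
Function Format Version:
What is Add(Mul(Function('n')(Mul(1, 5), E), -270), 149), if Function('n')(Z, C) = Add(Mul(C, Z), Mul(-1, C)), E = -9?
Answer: 9869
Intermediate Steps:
Function('n')(Z, C) = Add(Mul(-1, C), Mul(C, Z))
Add(Mul(Function('n')(Mul(1, 5), E), -270), 149) = Add(Mul(Mul(-9, Add(-1, Mul(1, 5))), -270), 149) = Add(Mul(Mul(-9, Add(-1, 5)), -270), 149) = Add(Mul(Mul(-9, 4), -270), 149) = Add(Mul(-36, -270), 149) = Add(9720, 149) = 9869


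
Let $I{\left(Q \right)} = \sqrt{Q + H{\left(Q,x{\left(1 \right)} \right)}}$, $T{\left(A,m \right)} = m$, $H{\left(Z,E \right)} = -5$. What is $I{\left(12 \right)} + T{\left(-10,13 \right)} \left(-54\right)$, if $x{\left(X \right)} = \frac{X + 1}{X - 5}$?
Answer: $-702 + \sqrt{7} \approx -699.35$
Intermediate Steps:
$x{\left(X \right)} = \frac{1 + X}{-5 + X}$
$I{\left(Q \right)} = \sqrt{-5 + Q}$ ($I{\left(Q \right)} = \sqrt{Q - 5} = \sqrt{-5 + Q}$)
$I{\left(12 \right)} + T{\left(-10,13 \right)} \left(-54\right) = \sqrt{-5 + 12} + 13 \left(-54\right) = \sqrt{7} - 702 = -702 + \sqrt{7}$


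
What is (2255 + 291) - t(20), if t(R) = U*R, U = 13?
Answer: 2286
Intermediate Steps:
t(R) = 13*R
(2255 + 291) - t(20) = (2255 + 291) - 13*20 = 2546 - 1*260 = 2546 - 260 = 2286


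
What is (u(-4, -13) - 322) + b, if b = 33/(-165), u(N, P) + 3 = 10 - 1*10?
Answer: -1626/5 ≈ -325.20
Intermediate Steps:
u(N, P) = -3 (u(N, P) = -3 + (10 - 1*10) = -3 + (10 - 10) = -3 + 0 = -3)
b = -1/5 (b = 33*(-1/165) = -1/5 ≈ -0.20000)
(u(-4, -13) - 322) + b = (-3 - 322) - 1/5 = -325 - 1/5 = -1626/5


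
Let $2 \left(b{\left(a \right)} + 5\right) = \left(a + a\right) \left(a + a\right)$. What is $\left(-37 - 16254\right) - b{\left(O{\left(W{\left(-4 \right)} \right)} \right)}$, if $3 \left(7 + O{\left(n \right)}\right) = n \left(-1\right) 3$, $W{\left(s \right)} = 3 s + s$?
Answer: $-16448$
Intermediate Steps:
$W{\left(s \right)} = 4 s$
$O{\left(n \right)} = -7 - n$ ($O{\left(n \right)} = -7 + \frac{n \left(-1\right) 3}{3} = -7 + \frac{- n 3}{3} = -7 + \frac{\left(-3\right) n}{3} = -7 - n$)
$b{\left(a \right)} = -5 + 2 a^{2}$ ($b{\left(a \right)} = -5 + \frac{\left(a + a\right) \left(a + a\right)}{2} = -5 + \frac{2 a 2 a}{2} = -5 + \frac{4 a^{2}}{2} = -5 + 2 a^{2}$)
$\left(-37 - 16254\right) - b{\left(O{\left(W{\left(-4 \right)} \right)} \right)} = \left(-37 - 16254\right) - \left(-5 + 2 \left(-7 - 4 \left(-4\right)\right)^{2}\right) = -16291 - \left(-5 + 2 \left(-7 - -16\right)^{2}\right) = -16291 - \left(-5 + 2 \left(-7 + 16\right)^{2}\right) = -16291 - \left(-5 + 2 \cdot 9^{2}\right) = -16291 - \left(-5 + 2 \cdot 81\right) = -16291 - \left(-5 + 162\right) = -16291 - 157 = -16448$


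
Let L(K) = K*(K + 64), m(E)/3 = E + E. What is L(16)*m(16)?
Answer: 122880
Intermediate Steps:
m(E) = 6*E (m(E) = 3*(E + E) = 3*(2*E) = 6*E)
L(K) = K*(64 + K)
L(16)*m(16) = (16*(64 + 16))*(6*16) = (16*80)*96 = 1280*96 = 122880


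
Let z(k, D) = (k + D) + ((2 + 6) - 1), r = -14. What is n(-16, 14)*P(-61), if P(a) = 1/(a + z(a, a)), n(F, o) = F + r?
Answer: 15/88 ≈ 0.17045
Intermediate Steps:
n(F, o) = -14 + F (n(F, o) = F - 14 = -14 + F)
z(k, D) = 7 + D + k (z(k, D) = (D + k) + (8 - 1) = (D + k) + 7 = 7 + D + k)
P(a) = 1/(7 + 3*a) (P(a) = 1/(a + (7 + a + a)) = 1/(a + (7 + 2*a)) = 1/(7 + 3*a))
n(-16, 14)*P(-61) = (-14 - 16)/(7 + 3*(-61)) = -30/(7 - 183) = -30/(-176) = -30*(-1/176) = 15/88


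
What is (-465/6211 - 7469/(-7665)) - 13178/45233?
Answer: 187109604136/307631668485 ≈ 0.60823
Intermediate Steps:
(-465/6211 - 7469/(-7665)) - 13178/45233 = (-465*1/6211 - 7469*(-1/7665)) - 13178*1/45233 = (-465/6211 + 1067/1095) - 13178/45233 = 6117962/6801045 - 13178/45233 = 187109604136/307631668485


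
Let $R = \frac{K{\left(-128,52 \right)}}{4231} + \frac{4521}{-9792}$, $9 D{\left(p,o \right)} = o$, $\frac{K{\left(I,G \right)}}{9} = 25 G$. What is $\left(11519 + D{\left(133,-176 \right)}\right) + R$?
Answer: $\frac{476516869409}{41429952} \approx 11502.0$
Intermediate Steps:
$K{\left(I,G \right)} = 225 G$ ($K{\left(I,G \right)} = 9 \cdot 25 G = 225 G$)
$D{\left(p,o \right)} = \frac{o}{9}$
$R = \frac{31812683}{13809984}$ ($R = \frac{225 \cdot 52}{4231} + \frac{4521}{-9792} = 11700 \cdot \frac{1}{4231} + 4521 \left(- \frac{1}{9792}\right) = \frac{11700}{4231} - \frac{1507}{3264} = \frac{31812683}{13809984} \approx 2.3036$)
$\left(11519 + D{\left(133,-176 \right)}\right) + R = \left(11519 + \frac{1}{9} \left(-176\right)\right) + \frac{31812683}{13809984} = \left(11519 - \frac{176}{9}\right) + \frac{31812683}{13809984} = \frac{103495}{9} + \frac{31812683}{13809984} = \frac{476516869409}{41429952}$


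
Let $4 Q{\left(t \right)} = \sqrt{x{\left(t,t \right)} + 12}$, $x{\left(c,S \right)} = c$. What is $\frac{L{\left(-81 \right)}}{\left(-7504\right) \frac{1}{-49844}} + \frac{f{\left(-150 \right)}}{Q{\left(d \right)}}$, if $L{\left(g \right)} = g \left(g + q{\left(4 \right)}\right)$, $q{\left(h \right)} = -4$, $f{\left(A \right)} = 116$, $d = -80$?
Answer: $\frac{85793985}{1876} - \frac{232 i \sqrt{17}}{17} \approx 45732.0 - 56.268 i$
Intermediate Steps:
$Q{\left(t \right)} = \frac{\sqrt{12 + t}}{4}$ ($Q{\left(t \right)} = \frac{\sqrt{t + 12}}{4} = \frac{\sqrt{12 + t}}{4}$)
$L{\left(g \right)} = g \left(-4 + g\right)$ ($L{\left(g \right)} = g \left(g - 4\right) = g \left(-4 + g\right)$)
$\frac{L{\left(-81 \right)}}{\left(-7504\right) \frac{1}{-49844}} + \frac{f{\left(-150 \right)}}{Q{\left(d \right)}} = \frac{\left(-81\right) \left(-4 - 81\right)}{\left(-7504\right) \frac{1}{-49844}} + \frac{116}{\frac{1}{4} \sqrt{12 - 80}} = \frac{\left(-81\right) \left(-85\right)}{\left(-7504\right) \left(- \frac{1}{49844}\right)} + \frac{116}{\frac{1}{4} \sqrt{-68}} = \frac{6885}{\frac{1876}{12461}} + \frac{116}{\frac{1}{4} \cdot 2 i \sqrt{17}} = 6885 \cdot \frac{12461}{1876} + \frac{116}{\frac{1}{2} i \sqrt{17}} = \frac{85793985}{1876} + 116 \left(- \frac{2 i \sqrt{17}}{17}\right) = \frac{85793985}{1876} - \frac{232 i \sqrt{17}}{17}$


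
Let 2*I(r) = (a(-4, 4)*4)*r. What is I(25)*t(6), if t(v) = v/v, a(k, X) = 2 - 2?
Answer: 0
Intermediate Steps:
a(k, X) = 0
t(v) = 1
I(r) = 0 (I(r) = ((0*4)*r)/2 = (0*r)/2 = (1/2)*0 = 0)
I(25)*t(6) = 0*1 = 0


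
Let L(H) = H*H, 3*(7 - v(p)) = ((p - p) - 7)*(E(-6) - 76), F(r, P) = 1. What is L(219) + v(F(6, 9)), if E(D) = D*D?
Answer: 143624/3 ≈ 47875.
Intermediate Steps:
E(D) = D²
v(p) = -259/3 (v(p) = 7 - ((p - p) - 7)*((-6)² - 76)/3 = 7 - (0 - 7)*(36 - 76)/3 = 7 - (-7)*(-40)/3 = 7 - ⅓*280 = 7 - 280/3 = -259/3)
L(H) = H²
L(219) + v(F(6, 9)) = 219² - 259/3 = 47961 - 259/3 = 143624/3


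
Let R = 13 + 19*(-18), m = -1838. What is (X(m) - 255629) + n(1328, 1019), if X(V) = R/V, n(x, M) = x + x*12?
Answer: -438114541/1838 ≈ -2.3836e+5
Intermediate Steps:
R = -329 (R = 13 - 342 = -329)
n(x, M) = 13*x (n(x, M) = x + 12*x = 13*x)
X(V) = -329/V
(X(m) - 255629) + n(1328, 1019) = (-329/(-1838) - 255629) + 13*1328 = (-329*(-1/1838) - 255629) + 17264 = (329/1838 - 255629) + 17264 = -469845773/1838 + 17264 = -438114541/1838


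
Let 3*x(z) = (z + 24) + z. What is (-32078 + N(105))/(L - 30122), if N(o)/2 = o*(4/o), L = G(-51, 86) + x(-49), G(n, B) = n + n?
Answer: 48105/45373 ≈ 1.0602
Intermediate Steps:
x(z) = 8 + 2*z/3 (x(z) = ((z + 24) + z)/3 = ((24 + z) + z)/3 = (24 + 2*z)/3 = 8 + 2*z/3)
G(n, B) = 2*n
L = -380/3 (L = 2*(-51) + (8 + (⅔)*(-49)) = -102 + (8 - 98/3) = -102 - 74/3 = -380/3 ≈ -126.67)
N(o) = 8 (N(o) = 2*(o*(4/o)) = 2*4 = 8)
(-32078 + N(105))/(L - 30122) = (-32078 + 8)/(-380/3 - 30122) = -32070/(-90746/3) = -32070*(-3/90746) = 48105/45373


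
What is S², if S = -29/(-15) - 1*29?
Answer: 164836/225 ≈ 732.60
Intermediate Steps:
S = -406/15 (S = -29*(-1/15) - 29 = 29/15 - 29 = -406/15 ≈ -27.067)
S² = (-406/15)² = 164836/225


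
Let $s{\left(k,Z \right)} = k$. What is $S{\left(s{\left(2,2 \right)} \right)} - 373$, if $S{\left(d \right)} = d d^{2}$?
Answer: $-365$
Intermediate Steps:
$S{\left(d \right)} = d^{3}$
$S{\left(s{\left(2,2 \right)} \right)} - 373 = 2^{3} - 373 = 8 - 373 = -365$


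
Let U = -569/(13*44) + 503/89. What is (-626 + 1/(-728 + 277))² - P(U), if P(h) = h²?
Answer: 1707133529328729111/4356520723984 ≈ 3.9186e+5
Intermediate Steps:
U = 237075/50908 (U = -569/572 + 503*(1/89) = -569*1/572 + 503/89 = -569/572 + 503/89 = 237075/50908 ≈ 4.6569)
(-626 + 1/(-728 + 277))² - P(U) = (-626 + 1/(-728 + 277))² - (237075/50908)² = (-626 + 1/(-451))² - 1*56204555625/2591624464 = (-626 - 1/451)² - 56204555625/2591624464 = (-282327/451)² - 56204555625/2591624464 = 79708534929/203401 - 56204555625/2591624464 = 1707133529328729111/4356520723984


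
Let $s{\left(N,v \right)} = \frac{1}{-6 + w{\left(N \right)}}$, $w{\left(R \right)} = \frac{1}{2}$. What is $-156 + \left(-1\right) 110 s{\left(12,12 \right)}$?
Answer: $-136$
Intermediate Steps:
$w{\left(R \right)} = \frac{1}{2}$
$s{\left(N,v \right)} = - \frac{2}{11}$ ($s{\left(N,v \right)} = \frac{1}{-6 + \frac{1}{2}} = \frac{1}{- \frac{11}{2}} = - \frac{2}{11}$)
$-156 + \left(-1\right) 110 s{\left(12,12 \right)} = -156 + \left(-1\right) 110 \left(- \frac{2}{11}\right) = -156 - -20 = -156 + 20 = -136$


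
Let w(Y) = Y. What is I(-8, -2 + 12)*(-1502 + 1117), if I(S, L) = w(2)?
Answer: -770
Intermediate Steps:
I(S, L) = 2
I(-8, -2 + 12)*(-1502 + 1117) = 2*(-1502 + 1117) = 2*(-385) = -770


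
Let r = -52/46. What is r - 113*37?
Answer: -96189/23 ≈ -4182.1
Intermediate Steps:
r = -26/23 (r = -52*1/46 = -26/23 ≈ -1.1304)
r - 113*37 = -26/23 - 113*37 = -26/23 - 4181 = -96189/23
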